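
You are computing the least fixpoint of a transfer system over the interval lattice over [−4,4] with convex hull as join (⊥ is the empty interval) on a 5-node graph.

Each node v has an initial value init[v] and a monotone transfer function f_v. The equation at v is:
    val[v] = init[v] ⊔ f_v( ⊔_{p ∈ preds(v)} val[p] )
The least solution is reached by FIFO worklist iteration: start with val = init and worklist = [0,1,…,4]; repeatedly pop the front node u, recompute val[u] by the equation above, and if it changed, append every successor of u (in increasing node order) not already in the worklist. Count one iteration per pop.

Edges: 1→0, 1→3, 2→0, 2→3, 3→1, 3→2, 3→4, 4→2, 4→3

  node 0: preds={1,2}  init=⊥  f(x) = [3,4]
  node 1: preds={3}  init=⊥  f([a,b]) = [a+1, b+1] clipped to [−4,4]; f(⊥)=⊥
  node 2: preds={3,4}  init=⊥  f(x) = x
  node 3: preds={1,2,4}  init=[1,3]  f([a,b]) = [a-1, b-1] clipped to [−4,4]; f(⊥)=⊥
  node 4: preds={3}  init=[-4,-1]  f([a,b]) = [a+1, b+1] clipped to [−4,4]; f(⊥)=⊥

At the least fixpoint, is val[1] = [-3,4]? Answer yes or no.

yes

Trace (10 dequeues):
  [1] u=0 | in ⊥ | out [3,4] | prev ⊥ | push {}
  [2] u=1 | in [1,3] | out [2,4] | prev ⊥ | push {0}
  [3] u=2 | in [-4,3] | out [-4,3] | prev ⊥ | push {}
  [4] u=3 | in [-4,4] | out [-4,3] | prev [1,3] | push {1,2}
  [5] u=4 | in [-4,3] | out [-4,4] | prev [-4,-1] | push {3}
  [6] u=0 | in [-4,4] | out [3,4] | ==
  [7] u=1 | in [-4,3] | out [-3,4] | prev [2,4] | push {0}
  [8] u=2 | in [-4,4] | out [-4,4] | prev [-4,3] | push {}
  [9] u=3 | in [-4,4] | out [-4,3] | ==
  [10] u=0 | in [-4,4] | out [3,4] | ==

Converged values:
  [0] [3,4]
  [1] [-3,4]
  [2] [-4,4]
  [3] [-4,3]
  [4] [-4,4]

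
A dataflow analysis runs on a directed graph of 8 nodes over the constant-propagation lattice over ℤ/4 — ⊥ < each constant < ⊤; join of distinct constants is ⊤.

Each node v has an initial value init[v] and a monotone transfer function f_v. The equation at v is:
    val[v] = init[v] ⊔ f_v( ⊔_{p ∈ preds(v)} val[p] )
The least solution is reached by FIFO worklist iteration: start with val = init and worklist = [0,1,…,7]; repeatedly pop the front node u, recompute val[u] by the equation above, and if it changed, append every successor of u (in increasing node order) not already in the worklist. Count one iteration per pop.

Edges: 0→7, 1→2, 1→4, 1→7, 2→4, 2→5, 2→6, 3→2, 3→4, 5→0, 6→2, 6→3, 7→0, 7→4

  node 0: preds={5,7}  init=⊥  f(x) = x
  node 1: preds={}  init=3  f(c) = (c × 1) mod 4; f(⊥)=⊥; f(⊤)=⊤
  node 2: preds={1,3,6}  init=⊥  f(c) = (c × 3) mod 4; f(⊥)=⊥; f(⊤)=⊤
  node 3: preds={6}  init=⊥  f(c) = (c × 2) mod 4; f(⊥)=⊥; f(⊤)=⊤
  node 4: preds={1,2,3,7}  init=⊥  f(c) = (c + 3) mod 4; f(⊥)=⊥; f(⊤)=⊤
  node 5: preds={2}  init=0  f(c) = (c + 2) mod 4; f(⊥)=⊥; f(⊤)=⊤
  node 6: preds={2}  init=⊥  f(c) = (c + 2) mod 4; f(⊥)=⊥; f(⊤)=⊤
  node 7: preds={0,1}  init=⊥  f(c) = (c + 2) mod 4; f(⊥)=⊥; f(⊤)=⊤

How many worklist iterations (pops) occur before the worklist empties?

21

Iteration log — 21 steps:
  step 1. node 0  ⊔preds=0  new=0  old=⊥  +wl: 
  step 2. node 1  ⊔preds=⊥  new=3  stable
  step 3. node 2  ⊔preds=3  new=1  old=⊥  +wl: 
  step 4. node 3  ⊔preds=⊥  new=⊥  stable
  step 5. node 4  ⊔preds=⊤  new=⊤  old=⊥  +wl: 
  step 6. node 5  ⊔preds=1  new=⊤  old=0  +wl: 0
  step 7. node 6  ⊔preds=1  new=3  old=⊥  +wl: 2,3
  step 8. node 7  ⊔preds=⊤  new=⊤  old=⊥  +wl: 4
  step 9. node 0  ⊔preds=⊤  new=⊤  old=0  +wl: 7
  step 10. node 2  ⊔preds=3  new=1  stable
  step 11. node 3  ⊔preds=3  new=2  old=⊥  +wl: 2
  step 12. node 4  ⊔preds=⊤  new=⊤  stable
  step 13. node 7  ⊔preds=⊤  new=⊤  stable
  step 14. node 2  ⊔preds=⊤  new=⊤  old=1  +wl: 4,5,6
  step 15. node 4  ⊔preds=⊤  new=⊤  stable
  step 16. node 5  ⊔preds=⊤  new=⊤  stable
  step 17. node 6  ⊔preds=⊤  new=⊤  old=3  +wl: 2,3
  step 18. node 2  ⊔preds=⊤  new=⊤  stable
  step 19. node 3  ⊔preds=⊤  new=⊤  old=2  +wl: 2,4
  step 20. node 2  ⊔preds=⊤  new=⊤  stable
  step 21. node 4  ⊔preds=⊤  new=⊤  stable

Least fixpoint reached:
  node 0: ⊤
  node 1: 3
  node 2: ⊤
  node 3: ⊤
  node 4: ⊤
  node 5: ⊤
  node 6: ⊤
  node 7: ⊤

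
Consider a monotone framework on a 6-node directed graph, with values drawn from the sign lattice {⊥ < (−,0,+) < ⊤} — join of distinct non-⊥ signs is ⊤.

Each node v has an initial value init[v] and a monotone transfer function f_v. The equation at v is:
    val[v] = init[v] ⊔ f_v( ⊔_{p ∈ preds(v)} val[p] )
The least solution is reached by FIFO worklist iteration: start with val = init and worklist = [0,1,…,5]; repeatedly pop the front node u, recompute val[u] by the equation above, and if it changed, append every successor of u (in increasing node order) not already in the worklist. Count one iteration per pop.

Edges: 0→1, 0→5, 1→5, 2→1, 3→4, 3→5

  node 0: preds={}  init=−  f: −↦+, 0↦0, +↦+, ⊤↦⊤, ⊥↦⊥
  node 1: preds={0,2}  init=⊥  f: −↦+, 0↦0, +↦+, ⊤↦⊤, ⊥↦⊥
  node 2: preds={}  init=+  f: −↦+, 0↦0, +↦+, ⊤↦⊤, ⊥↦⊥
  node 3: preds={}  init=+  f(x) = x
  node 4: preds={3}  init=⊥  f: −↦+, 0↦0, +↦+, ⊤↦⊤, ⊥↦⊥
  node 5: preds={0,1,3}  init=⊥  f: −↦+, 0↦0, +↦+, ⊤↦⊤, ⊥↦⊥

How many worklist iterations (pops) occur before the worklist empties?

6

Trace (6 dequeues):
  [1] u=0 | in ⊥ | out − | ==
  [2] u=1 | in ⊤ | out ⊤ | prev ⊥ | push {}
  [3] u=2 | in ⊥ | out + | ==
  [4] u=3 | in ⊥ | out + | ==
  [5] u=4 | in + | out + | prev ⊥ | push {}
  [6] u=5 | in ⊤ | out ⊤ | prev ⊥ | push {}

Converged values:
  [0] −
  [1] ⊤
  [2] +
  [3] +
  [4] +
  [5] ⊤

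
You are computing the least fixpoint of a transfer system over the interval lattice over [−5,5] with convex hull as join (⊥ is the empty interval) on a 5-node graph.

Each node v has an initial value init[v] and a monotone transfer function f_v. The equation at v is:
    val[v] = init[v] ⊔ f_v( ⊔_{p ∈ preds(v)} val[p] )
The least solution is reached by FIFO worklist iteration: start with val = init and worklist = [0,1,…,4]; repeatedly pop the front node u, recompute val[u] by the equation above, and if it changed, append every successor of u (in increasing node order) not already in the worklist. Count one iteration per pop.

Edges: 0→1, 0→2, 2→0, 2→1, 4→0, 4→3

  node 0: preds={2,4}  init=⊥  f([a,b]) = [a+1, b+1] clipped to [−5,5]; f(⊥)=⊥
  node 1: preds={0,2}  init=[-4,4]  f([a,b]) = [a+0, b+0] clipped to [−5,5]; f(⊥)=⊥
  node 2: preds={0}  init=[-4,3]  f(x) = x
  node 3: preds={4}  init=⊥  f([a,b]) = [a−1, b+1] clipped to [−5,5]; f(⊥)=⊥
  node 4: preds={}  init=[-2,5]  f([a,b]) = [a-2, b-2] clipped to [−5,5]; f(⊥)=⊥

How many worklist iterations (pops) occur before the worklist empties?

7

Trace (7 dequeues):
  [1] u=0 | in [-4,5] | out [-3,5] | prev ⊥ | push {}
  [2] u=1 | in [-4,5] | out [-4,5] | prev [-4,4] | push {}
  [3] u=2 | in [-3,5] | out [-4,5] | prev [-4,3] | push {0,1}
  [4] u=3 | in [-2,5] | out [-3,5] | prev ⊥ | push {}
  [5] u=4 | in ⊥ | out [-2,5] | ==
  [6] u=0 | in [-4,5] | out [-3,5] | ==
  [7] u=1 | in [-4,5] | out [-4,5] | ==

Converged values:
  [0] [-3,5]
  [1] [-4,5]
  [2] [-4,5]
  [3] [-3,5]
  [4] [-2,5]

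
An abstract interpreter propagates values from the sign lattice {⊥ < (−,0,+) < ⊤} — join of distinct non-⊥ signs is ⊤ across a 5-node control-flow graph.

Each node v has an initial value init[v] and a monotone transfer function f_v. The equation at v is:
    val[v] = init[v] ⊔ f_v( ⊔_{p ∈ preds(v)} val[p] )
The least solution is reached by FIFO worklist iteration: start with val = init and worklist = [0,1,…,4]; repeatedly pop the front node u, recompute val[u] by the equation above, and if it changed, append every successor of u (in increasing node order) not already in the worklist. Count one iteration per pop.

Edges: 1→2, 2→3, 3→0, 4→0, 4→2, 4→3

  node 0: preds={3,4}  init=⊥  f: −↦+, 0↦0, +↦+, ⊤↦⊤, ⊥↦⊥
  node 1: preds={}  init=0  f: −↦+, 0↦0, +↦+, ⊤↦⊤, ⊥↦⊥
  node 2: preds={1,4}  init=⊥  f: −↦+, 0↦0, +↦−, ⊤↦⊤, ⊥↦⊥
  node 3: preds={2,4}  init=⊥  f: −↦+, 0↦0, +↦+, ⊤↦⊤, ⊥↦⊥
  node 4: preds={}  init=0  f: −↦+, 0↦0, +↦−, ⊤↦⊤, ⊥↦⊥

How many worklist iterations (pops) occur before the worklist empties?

Iteration log — 6 steps:
  step 1. node 0  ⊔preds=0  new=0  old=⊥  +wl: 
  step 2. node 1  ⊔preds=⊥  new=0  stable
  step 3. node 2  ⊔preds=0  new=0  old=⊥  +wl: 
  step 4. node 3  ⊔preds=0  new=0  old=⊥  +wl: 0
  step 5. node 4  ⊔preds=⊥  new=0  stable
  step 6. node 0  ⊔preds=0  new=0  stable

Least fixpoint reached:
  node 0: 0
  node 1: 0
  node 2: 0
  node 3: 0
  node 4: 0

6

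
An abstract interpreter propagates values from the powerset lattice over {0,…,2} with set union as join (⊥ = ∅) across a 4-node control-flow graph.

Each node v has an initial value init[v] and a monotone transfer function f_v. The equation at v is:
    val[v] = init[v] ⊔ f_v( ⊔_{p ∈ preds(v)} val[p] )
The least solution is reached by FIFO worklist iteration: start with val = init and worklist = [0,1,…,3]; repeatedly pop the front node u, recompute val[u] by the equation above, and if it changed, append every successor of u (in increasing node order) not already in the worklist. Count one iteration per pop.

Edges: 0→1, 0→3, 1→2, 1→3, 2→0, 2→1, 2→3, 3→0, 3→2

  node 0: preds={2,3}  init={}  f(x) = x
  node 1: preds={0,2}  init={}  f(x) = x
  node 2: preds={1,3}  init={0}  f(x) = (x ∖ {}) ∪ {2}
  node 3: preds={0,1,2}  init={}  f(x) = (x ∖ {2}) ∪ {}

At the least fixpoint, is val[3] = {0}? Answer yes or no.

yes

Trace (8 dequeues):
  [1] u=0 | in {0} | out {0} | prev {} | push {}
  [2] u=1 | in {0} | out {0} | prev {} | push {}
  [3] u=2 | in {0} | out {0,2} | prev {0} | push {0,1}
  [4] u=3 | in {0,2} | out {0} | prev {} | push {2}
  [5] u=0 | in {0,2} | out {0,2} | prev {0} | push {3}
  [6] u=1 | in {0,2} | out {0,2} | prev {0} | push {}
  [7] u=2 | in {0,2} | out {0,2} | ==
  [8] u=3 | in {0,2} | out {0} | ==

Converged values:
  [0] {0,2}
  [1] {0,2}
  [2] {0,2}
  [3] {0}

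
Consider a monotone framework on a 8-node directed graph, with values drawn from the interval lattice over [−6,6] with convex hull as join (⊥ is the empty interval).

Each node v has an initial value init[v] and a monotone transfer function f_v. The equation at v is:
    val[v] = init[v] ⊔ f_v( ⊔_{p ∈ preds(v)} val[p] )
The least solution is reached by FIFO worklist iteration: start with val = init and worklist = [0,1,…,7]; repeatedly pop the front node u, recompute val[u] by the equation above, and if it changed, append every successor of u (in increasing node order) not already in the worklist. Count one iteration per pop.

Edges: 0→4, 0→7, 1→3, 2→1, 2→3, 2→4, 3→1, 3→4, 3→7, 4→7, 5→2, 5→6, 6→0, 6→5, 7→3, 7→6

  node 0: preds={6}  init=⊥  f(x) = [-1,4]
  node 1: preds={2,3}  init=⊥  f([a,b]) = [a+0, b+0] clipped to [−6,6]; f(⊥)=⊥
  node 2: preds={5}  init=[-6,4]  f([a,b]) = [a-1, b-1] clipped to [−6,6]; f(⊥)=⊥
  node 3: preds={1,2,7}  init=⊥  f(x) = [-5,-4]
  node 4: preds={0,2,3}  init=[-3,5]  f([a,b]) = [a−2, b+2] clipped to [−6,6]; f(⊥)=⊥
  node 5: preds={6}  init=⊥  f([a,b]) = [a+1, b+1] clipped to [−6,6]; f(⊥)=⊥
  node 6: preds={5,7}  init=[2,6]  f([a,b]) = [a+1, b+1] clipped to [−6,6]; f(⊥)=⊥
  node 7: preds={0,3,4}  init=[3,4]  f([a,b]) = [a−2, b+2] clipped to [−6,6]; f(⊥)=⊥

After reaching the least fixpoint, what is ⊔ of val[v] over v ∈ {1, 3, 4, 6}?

Iteration log — 19 steps:
  step 1. node 0  ⊔preds=[2,6]  new=[-1,4]  old=⊥  +wl: 
  step 2. node 1  ⊔preds=[-6,4]  new=[-6,4]  old=⊥  +wl: 
  step 3. node 2  ⊔preds=⊥  new=[-6,4]  stable
  step 4. node 3  ⊔preds=[-6,4]  new=[-5,-4]  old=⊥  +wl: 1
  step 5. node 4  ⊔preds=[-6,4]  new=[-6,6]  old=[-3,5]  +wl: 
  step 6. node 5  ⊔preds=[2,6]  new=[3,6]  old=⊥  +wl: 2
  step 7. node 6  ⊔preds=[3,6]  new=[2,6]  stable
  step 8. node 7  ⊔preds=[-6,6]  new=[-6,6]  old=[3,4]  +wl: 3,6
  step 9. node 1  ⊔preds=[-6,4]  new=[-6,4]  stable
  step 10. node 2  ⊔preds=[3,6]  new=[-6,5]  old=[-6,4]  +wl: 1,4
  step 11. node 3  ⊔preds=[-6,6]  new=[-5,-4]  stable
  step 12. node 6  ⊔preds=[-6,6]  new=[-5,6]  old=[2,6]  +wl: 0,5
  step 13. node 1  ⊔preds=[-6,5]  new=[-6,5]  old=[-6,4]  +wl: 3
  step 14. node 4  ⊔preds=[-6,5]  new=[-6,6]  stable
  step 15. node 0  ⊔preds=[-5,6]  new=[-1,4]  stable
  step 16. node 5  ⊔preds=[-5,6]  new=[-4,6]  old=[3,6]  +wl: 2,6
  step 17. node 3  ⊔preds=[-6,6]  new=[-5,-4]  stable
  step 18. node 2  ⊔preds=[-4,6]  new=[-6,5]  stable
  step 19. node 6  ⊔preds=[-6,6]  new=[-5,6]  stable

Least fixpoint reached:
  node 0: [-1,4]
  node 1: [-6,5]
  node 2: [-6,5]
  node 3: [-5,-4]
  node 4: [-6,6]
  node 5: [-4,6]
  node 6: [-5,6]
  node 7: [-6,6]

[-6,6]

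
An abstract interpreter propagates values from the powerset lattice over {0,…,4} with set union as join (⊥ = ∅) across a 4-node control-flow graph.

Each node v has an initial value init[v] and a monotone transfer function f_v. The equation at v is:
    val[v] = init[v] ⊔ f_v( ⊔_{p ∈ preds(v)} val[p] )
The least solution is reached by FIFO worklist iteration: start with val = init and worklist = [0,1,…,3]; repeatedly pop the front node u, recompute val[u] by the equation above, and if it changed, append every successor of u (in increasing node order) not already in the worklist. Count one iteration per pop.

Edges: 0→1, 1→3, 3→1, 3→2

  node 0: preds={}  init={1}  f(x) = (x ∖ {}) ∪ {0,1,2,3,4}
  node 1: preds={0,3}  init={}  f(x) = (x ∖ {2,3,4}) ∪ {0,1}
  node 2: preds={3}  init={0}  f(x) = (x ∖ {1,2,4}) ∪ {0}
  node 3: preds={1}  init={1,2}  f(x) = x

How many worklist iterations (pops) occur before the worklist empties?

Worklist (6 pops):
  #1 pop 0: in={} → {0,1,2,3,4} (was {1}); enqueue []
  #2 pop 1: in={0,1,2,3,4} → {0,1} (was {}); enqueue []
  #3 pop 2: in={1,2} → {0} (no change)
  #4 pop 3: in={0,1} → {0,1,2} (was {1,2}); enqueue [1,2]
  #5 pop 1: in={0,1,2,3,4} → {0,1} (no change)
  #6 pop 2: in={0,1,2} → {0} (no change)

Fixpoint:
  val[0] = {0,1,2,3,4}
  val[1] = {0,1}
  val[2] = {0}
  val[3] = {0,1,2}

6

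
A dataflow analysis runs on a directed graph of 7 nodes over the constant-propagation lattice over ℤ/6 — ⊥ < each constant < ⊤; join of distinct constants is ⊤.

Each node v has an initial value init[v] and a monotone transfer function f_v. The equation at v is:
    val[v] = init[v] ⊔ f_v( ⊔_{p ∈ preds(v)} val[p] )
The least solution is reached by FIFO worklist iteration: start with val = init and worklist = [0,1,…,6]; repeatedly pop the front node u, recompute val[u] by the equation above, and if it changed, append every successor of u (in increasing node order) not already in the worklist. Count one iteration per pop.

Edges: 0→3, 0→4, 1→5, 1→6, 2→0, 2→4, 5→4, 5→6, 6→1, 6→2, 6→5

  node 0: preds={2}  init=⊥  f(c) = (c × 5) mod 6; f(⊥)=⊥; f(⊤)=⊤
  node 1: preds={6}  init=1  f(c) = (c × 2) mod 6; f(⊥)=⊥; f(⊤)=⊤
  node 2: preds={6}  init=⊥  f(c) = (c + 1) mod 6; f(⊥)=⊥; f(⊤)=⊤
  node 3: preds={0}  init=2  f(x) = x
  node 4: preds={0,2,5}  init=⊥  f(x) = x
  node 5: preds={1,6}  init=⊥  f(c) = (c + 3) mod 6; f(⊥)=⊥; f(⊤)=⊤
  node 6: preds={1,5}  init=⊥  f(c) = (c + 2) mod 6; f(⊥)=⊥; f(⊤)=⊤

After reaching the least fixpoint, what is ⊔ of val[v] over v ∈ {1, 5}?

⊤

Iteration log — 15 steps:
  step 1. node 0  ⊔preds=⊥  new=⊥  stable
  step 2. node 1  ⊔preds=⊥  new=1  stable
  step 3. node 2  ⊔preds=⊥  new=⊥  stable
  step 4. node 3  ⊔preds=⊥  new=2  stable
  step 5. node 4  ⊔preds=⊥  new=⊥  stable
  step 6. node 5  ⊔preds=1  new=4  old=⊥  +wl: 4
  step 7. node 6  ⊔preds=⊤  new=⊤  old=⊥  +wl: 1,2,5
  step 8. node 4  ⊔preds=4  new=4  old=⊥  +wl: 
  step 9. node 1  ⊔preds=⊤  new=⊤  old=1  +wl: 6
  step 10. node 2  ⊔preds=⊤  new=⊤  old=⊥  +wl: 0,4
  step 11. node 5  ⊔preds=⊤  new=⊤  old=4  +wl: 
  step 12. node 6  ⊔preds=⊤  new=⊤  stable
  step 13. node 0  ⊔preds=⊤  new=⊤  old=⊥  +wl: 3
  step 14. node 4  ⊔preds=⊤  new=⊤  old=4  +wl: 
  step 15. node 3  ⊔preds=⊤  new=⊤  old=2  +wl: 

Least fixpoint reached:
  node 0: ⊤
  node 1: ⊤
  node 2: ⊤
  node 3: ⊤
  node 4: ⊤
  node 5: ⊤
  node 6: ⊤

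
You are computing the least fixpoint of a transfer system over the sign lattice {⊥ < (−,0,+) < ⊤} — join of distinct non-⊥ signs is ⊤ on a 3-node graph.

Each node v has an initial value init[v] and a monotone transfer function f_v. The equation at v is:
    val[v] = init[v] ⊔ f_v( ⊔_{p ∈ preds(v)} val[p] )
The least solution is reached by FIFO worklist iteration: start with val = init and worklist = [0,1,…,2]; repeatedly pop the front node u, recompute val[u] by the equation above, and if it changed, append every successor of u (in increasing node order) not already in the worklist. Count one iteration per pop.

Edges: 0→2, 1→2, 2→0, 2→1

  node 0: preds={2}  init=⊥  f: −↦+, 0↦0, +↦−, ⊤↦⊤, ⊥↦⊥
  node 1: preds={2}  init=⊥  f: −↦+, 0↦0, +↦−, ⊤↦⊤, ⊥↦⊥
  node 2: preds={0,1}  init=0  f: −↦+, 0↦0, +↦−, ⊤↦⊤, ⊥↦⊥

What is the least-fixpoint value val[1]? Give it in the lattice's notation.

0

Worklist (3 pops):
  #1 pop 0: in=0 → 0 (was ⊥); enqueue []
  #2 pop 1: in=0 → 0 (was ⊥); enqueue []
  #3 pop 2: in=0 → 0 (no change)

Fixpoint:
  val[0] = 0
  val[1] = 0
  val[2] = 0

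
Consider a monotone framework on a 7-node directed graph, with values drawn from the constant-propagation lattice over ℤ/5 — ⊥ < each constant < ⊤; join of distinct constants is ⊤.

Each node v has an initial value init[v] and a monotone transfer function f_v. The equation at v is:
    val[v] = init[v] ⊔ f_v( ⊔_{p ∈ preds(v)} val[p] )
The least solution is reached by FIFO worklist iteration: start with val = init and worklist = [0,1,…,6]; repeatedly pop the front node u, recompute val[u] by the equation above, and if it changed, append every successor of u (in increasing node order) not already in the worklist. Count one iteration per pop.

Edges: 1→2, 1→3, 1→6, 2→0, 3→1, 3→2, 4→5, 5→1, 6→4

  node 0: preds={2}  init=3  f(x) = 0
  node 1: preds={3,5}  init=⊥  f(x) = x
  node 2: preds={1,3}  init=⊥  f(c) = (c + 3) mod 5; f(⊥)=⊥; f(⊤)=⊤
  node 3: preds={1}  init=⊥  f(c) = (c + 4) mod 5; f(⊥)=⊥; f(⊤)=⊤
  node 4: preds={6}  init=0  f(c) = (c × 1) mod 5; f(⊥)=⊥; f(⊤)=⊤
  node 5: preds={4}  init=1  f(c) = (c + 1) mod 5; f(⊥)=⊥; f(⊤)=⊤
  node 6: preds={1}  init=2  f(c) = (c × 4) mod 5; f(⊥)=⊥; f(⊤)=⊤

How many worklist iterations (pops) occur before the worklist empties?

Worklist (16 pops):
  #1 pop 0: in=⊥ → ⊤ (was 3); enqueue []
  #2 pop 1: in=1 → 1 (was ⊥); enqueue []
  #3 pop 2: in=1 → 4 (was ⊥); enqueue [0]
  #4 pop 3: in=1 → 0 (was ⊥); enqueue [1,2]
  #5 pop 4: in=2 → ⊤ (was 0); enqueue []
  #6 pop 5: in=⊤ → ⊤ (was 1); enqueue []
  #7 pop 6: in=1 → ⊤ (was 2); enqueue [4]
  #8 pop 0: in=4 → ⊤ (no change)
  #9 pop 1: in=⊤ → ⊤ (was 1); enqueue [3,6]
  #10 pop 2: in=⊤ → ⊤ (was 4); enqueue [0]
  #11 pop 4: in=⊤ → ⊤ (no change)
  #12 pop 3: in=⊤ → ⊤ (was 0); enqueue [1,2]
  #13 pop 6: in=⊤ → ⊤ (no change)
  #14 pop 0: in=⊤ → ⊤ (no change)
  #15 pop 1: in=⊤ → ⊤ (no change)
  #16 pop 2: in=⊤ → ⊤ (no change)

Fixpoint:
  val[0] = ⊤
  val[1] = ⊤
  val[2] = ⊤
  val[3] = ⊤
  val[4] = ⊤
  val[5] = ⊤
  val[6] = ⊤

16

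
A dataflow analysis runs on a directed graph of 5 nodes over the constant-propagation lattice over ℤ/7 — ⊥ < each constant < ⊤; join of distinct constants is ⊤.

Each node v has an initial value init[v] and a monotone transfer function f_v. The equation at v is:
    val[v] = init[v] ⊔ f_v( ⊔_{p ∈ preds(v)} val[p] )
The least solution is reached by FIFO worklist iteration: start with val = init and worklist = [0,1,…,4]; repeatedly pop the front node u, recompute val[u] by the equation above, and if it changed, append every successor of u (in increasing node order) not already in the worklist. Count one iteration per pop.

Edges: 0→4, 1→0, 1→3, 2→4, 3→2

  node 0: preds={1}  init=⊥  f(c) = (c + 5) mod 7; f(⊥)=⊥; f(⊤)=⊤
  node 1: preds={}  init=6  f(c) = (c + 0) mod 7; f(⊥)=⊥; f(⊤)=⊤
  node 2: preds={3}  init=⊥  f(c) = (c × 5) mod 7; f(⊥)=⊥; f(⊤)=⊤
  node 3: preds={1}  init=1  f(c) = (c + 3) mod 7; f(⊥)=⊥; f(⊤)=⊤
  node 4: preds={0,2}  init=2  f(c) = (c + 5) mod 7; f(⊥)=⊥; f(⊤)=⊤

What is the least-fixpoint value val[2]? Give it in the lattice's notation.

⊤

Iteration log — 7 steps:
  step 1. node 0  ⊔preds=6  new=4  old=⊥  +wl: 
  step 2. node 1  ⊔preds=⊥  new=6  stable
  step 3. node 2  ⊔preds=1  new=5  old=⊥  +wl: 
  step 4. node 3  ⊔preds=6  new=⊤  old=1  +wl: 2
  step 5. node 4  ⊔preds=⊤  new=⊤  old=2  +wl: 
  step 6. node 2  ⊔preds=⊤  new=⊤  old=5  +wl: 4
  step 7. node 4  ⊔preds=⊤  new=⊤  stable

Least fixpoint reached:
  node 0: 4
  node 1: 6
  node 2: ⊤
  node 3: ⊤
  node 4: ⊤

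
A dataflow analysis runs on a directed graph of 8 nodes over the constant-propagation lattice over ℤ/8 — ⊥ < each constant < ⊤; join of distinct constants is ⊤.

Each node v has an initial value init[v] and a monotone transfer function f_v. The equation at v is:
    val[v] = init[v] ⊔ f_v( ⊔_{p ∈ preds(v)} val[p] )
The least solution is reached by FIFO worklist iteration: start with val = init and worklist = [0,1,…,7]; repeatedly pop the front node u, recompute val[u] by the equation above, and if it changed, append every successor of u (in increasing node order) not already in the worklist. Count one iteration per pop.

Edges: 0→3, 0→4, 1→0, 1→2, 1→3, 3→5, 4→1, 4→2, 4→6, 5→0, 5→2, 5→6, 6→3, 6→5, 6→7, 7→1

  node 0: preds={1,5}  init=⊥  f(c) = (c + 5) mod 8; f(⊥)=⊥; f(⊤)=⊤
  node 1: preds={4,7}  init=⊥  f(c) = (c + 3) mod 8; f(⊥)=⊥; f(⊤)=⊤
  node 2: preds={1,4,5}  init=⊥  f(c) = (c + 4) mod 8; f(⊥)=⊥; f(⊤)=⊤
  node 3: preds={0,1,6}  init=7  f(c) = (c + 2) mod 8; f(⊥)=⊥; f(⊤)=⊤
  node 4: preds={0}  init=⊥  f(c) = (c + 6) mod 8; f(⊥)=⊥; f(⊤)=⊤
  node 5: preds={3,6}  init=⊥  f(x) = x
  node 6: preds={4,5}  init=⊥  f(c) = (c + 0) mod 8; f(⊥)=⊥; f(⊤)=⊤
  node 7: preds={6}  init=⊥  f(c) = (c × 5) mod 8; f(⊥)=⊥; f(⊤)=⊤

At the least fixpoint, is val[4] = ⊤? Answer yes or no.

yes

Trace (27 dequeues):
  [1] u=0 | in ⊥ | out ⊥ | ==
  [2] u=1 | in ⊥ | out ⊥ | ==
  [3] u=2 | in ⊥ | out ⊥ | ==
  [4] u=3 | in ⊥ | out 7 | ==
  [5] u=4 | in ⊥ | out ⊥ | ==
  [6] u=5 | in 7 | out 7 | prev ⊥ | push {0,2}
  [7] u=6 | in 7 | out 7 | prev ⊥ | push {3,5}
  [8] u=7 | in 7 | out 3 | prev ⊥ | push {1}
  [9] u=0 | in 7 | out 4 | prev ⊥ | push {4}
  [10] u=2 | in 7 | out 3 | prev ⊥ | push {}
  [11] u=3 | in ⊤ | out ⊤ | prev 7 | push {}
  [12] u=5 | in ⊤ | out ⊤ | prev 7 | push {0,2,6}
  [13] u=1 | in 3 | out 6 | prev ⊥ | push {3}
  [14] u=4 | in 4 | out 2 | prev ⊥ | push {1}
  [15] u=0 | in ⊤ | out ⊤ | prev 4 | push {4}
  [16] u=2 | in ⊤ | out ⊤ | prev 3 | push {}
  [17] u=6 | in ⊤ | out ⊤ | prev 7 | push {5,7}
  [18] u=3 | in ⊤ | out ⊤ | ==
  [19] u=1 | in ⊤ | out ⊤ | prev 6 | push {0,2,3}
  [20] u=4 | in ⊤ | out ⊤ | prev 2 | push {1,6}
  [21] u=5 | in ⊤ | out ⊤ | ==
  [22] u=7 | in ⊤ | out ⊤ | prev 3 | push {}
  [23] u=0 | in ⊤ | out ⊤ | ==
  [24] u=2 | in ⊤ | out ⊤ | ==
  [25] u=3 | in ⊤ | out ⊤ | ==
  [26] u=1 | in ⊤ | out ⊤ | ==
  [27] u=6 | in ⊤ | out ⊤ | ==

Converged values:
  [0] ⊤
  [1] ⊤
  [2] ⊤
  [3] ⊤
  [4] ⊤
  [5] ⊤
  [6] ⊤
  [7] ⊤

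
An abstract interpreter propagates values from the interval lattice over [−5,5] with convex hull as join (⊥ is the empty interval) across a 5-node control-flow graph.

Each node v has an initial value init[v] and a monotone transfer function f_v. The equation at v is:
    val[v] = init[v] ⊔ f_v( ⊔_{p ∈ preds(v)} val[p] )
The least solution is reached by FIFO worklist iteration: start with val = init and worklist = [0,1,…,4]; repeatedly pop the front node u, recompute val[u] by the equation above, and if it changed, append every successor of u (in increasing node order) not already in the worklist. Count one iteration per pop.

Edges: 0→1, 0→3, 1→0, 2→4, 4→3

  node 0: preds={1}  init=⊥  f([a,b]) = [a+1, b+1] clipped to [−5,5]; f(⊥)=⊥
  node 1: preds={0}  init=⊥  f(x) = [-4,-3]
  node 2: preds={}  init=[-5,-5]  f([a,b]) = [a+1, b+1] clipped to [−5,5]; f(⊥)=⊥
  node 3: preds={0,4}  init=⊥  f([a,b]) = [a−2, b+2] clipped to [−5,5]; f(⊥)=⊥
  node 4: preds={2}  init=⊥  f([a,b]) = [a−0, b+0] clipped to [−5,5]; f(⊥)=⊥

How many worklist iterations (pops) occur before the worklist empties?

Iteration log — 8 steps:
  step 1. node 0  ⊔preds=⊥  new=⊥  stable
  step 2. node 1  ⊔preds=⊥  new=[-4,-3]  old=⊥  +wl: 0
  step 3. node 2  ⊔preds=⊥  new=[-5,-5]  stable
  step 4. node 3  ⊔preds=⊥  new=⊥  stable
  step 5. node 4  ⊔preds=[-5,-5]  new=[-5,-5]  old=⊥  +wl: 3
  step 6. node 0  ⊔preds=[-4,-3]  new=[-3,-2]  old=⊥  +wl: 1
  step 7. node 3  ⊔preds=[-5,-2]  new=[-5,0]  old=⊥  +wl: 
  step 8. node 1  ⊔preds=[-3,-2]  new=[-4,-3]  stable

Least fixpoint reached:
  node 0: [-3,-2]
  node 1: [-4,-3]
  node 2: [-5,-5]
  node 3: [-5,0]
  node 4: [-5,-5]

8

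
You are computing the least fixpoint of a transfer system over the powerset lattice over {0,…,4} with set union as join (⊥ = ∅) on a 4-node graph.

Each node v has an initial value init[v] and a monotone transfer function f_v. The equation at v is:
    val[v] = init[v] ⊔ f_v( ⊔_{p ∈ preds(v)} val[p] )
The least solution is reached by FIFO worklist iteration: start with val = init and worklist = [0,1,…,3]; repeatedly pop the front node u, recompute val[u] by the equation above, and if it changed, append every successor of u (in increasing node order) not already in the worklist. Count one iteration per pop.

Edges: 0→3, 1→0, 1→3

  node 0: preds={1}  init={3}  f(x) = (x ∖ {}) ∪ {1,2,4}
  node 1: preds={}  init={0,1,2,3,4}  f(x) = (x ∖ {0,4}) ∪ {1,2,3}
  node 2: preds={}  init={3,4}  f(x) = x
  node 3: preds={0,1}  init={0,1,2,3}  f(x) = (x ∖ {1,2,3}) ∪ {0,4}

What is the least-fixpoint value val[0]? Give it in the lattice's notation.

{0,1,2,3,4}

Trace (4 dequeues):
  [1] u=0 | in {0,1,2,3,4} | out {0,1,2,3,4} | prev {3} | push {}
  [2] u=1 | in {} | out {0,1,2,3,4} | ==
  [3] u=2 | in {} | out {3,4} | ==
  [4] u=3 | in {0,1,2,3,4} | out {0,1,2,3,4} | prev {0,1,2,3} | push {}

Converged values:
  [0] {0,1,2,3,4}
  [1] {0,1,2,3,4}
  [2] {3,4}
  [3] {0,1,2,3,4}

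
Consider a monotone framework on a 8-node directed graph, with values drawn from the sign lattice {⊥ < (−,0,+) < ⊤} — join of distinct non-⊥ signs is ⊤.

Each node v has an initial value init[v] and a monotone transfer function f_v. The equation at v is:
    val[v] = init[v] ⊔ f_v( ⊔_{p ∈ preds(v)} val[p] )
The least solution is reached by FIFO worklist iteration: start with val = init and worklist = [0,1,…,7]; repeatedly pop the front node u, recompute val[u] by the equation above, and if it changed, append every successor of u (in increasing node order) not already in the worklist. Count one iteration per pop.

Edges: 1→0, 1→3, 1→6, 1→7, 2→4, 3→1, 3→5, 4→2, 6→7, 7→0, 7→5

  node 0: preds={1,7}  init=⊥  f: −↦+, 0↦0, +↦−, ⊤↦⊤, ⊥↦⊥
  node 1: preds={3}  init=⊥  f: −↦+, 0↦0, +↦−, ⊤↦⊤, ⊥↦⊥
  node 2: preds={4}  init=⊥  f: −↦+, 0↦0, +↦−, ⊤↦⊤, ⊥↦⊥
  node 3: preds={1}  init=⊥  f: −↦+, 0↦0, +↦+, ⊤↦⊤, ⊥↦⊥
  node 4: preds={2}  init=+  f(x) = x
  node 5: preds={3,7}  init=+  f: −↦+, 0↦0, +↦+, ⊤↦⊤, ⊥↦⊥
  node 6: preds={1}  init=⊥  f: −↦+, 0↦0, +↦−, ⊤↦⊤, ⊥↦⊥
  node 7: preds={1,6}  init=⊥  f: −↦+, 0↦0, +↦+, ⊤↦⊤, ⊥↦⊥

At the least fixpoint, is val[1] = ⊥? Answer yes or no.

yes

Iteration log — 10 steps:
  step 1. node 0  ⊔preds=⊥  new=⊥  stable
  step 2. node 1  ⊔preds=⊥  new=⊥  stable
  step 3. node 2  ⊔preds=+  new=−  old=⊥  +wl: 
  step 4. node 3  ⊔preds=⊥  new=⊥  stable
  step 5. node 4  ⊔preds=−  new=⊤  old=+  +wl: 2
  step 6. node 5  ⊔preds=⊥  new=+  stable
  step 7. node 6  ⊔preds=⊥  new=⊥  stable
  step 8. node 7  ⊔preds=⊥  new=⊥  stable
  step 9. node 2  ⊔preds=⊤  new=⊤  old=−  +wl: 4
  step 10. node 4  ⊔preds=⊤  new=⊤  stable

Least fixpoint reached:
  node 0: ⊥
  node 1: ⊥
  node 2: ⊤
  node 3: ⊥
  node 4: ⊤
  node 5: +
  node 6: ⊥
  node 7: ⊥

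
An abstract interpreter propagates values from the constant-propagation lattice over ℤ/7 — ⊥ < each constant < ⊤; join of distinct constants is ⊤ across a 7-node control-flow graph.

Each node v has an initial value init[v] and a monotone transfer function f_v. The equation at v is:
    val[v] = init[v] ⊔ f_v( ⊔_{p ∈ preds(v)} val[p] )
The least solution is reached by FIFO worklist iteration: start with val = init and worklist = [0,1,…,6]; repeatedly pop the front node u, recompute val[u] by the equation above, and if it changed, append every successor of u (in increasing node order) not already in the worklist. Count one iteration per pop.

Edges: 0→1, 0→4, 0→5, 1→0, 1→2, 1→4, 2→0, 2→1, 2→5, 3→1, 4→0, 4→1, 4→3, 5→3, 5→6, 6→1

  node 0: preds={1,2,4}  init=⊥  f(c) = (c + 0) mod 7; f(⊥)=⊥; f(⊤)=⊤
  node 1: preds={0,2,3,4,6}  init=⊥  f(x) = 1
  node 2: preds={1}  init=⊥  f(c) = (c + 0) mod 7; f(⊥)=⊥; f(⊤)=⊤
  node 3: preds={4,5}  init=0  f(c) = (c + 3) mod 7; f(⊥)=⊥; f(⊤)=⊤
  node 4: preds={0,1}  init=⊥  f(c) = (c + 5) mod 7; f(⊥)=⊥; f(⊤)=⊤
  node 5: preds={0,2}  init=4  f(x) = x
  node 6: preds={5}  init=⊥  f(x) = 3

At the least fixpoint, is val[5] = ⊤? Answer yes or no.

yes

Worklist (15 pops):
  #1 pop 0: in=⊥ → ⊥ (no change)
  #2 pop 1: in=0 → 1 (was ⊥); enqueue [0]
  #3 pop 2: in=1 → 1 (was ⊥); enqueue [1]
  #4 pop 3: in=4 → 0 (no change)
  #5 pop 4: in=1 → 6 (was ⊥); enqueue [3]
  #6 pop 5: in=1 → ⊤ (was 4); enqueue []
  #7 pop 6: in=⊤ → 3 (was ⊥); enqueue []
  #8 pop 0: in=⊤ → ⊤ (was ⊥); enqueue [4,5]
  #9 pop 1: in=⊤ → 1 (no change)
  #10 pop 3: in=⊤ → ⊤ (was 0); enqueue [1]
  #11 pop 4: in=⊤ → ⊤ (was 6); enqueue [0,3]
  #12 pop 5: in=⊤ → ⊤ (no change)
  #13 pop 1: in=⊤ → 1 (no change)
  #14 pop 0: in=⊤ → ⊤ (no change)
  #15 pop 3: in=⊤ → ⊤ (no change)

Fixpoint:
  val[0] = ⊤
  val[1] = 1
  val[2] = 1
  val[3] = ⊤
  val[4] = ⊤
  val[5] = ⊤
  val[6] = 3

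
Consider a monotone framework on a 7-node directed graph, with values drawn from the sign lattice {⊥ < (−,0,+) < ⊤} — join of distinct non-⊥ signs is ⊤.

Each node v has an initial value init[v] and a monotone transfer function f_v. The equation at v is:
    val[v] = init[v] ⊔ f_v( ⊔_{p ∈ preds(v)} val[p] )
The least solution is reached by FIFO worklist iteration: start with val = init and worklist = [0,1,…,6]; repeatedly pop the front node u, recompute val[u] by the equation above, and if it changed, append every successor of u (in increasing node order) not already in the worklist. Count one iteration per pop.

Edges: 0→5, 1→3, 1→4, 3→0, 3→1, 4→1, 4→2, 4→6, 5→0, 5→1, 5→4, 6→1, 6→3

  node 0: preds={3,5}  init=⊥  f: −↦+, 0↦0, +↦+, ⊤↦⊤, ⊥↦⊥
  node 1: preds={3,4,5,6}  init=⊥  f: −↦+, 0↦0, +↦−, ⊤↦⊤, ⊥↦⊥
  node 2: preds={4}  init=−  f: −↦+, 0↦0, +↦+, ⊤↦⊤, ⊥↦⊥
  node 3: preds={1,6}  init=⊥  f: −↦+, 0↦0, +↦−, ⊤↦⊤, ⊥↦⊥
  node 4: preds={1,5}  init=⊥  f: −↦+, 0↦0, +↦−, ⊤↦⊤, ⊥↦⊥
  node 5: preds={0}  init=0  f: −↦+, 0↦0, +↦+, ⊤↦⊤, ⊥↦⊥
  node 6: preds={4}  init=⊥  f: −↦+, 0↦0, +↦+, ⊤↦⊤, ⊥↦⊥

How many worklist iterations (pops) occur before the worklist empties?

Iteration log — 11 steps:
  step 1. node 0  ⊔preds=0  new=0  old=⊥  +wl: 
  step 2. node 1  ⊔preds=0  new=0  old=⊥  +wl: 
  step 3. node 2  ⊔preds=⊥  new=−  stable
  step 4. node 3  ⊔preds=0  new=0  old=⊥  +wl: 0,1
  step 5. node 4  ⊔preds=0  new=0  old=⊥  +wl: 2
  step 6. node 5  ⊔preds=0  new=0  stable
  step 7. node 6  ⊔preds=0  new=0  old=⊥  +wl: 3
  step 8. node 0  ⊔preds=0  new=0  stable
  step 9. node 1  ⊔preds=0  new=0  stable
  step 10. node 2  ⊔preds=0  new=⊤  old=−  +wl: 
  step 11. node 3  ⊔preds=0  new=0  stable

Least fixpoint reached:
  node 0: 0
  node 1: 0
  node 2: ⊤
  node 3: 0
  node 4: 0
  node 5: 0
  node 6: 0

11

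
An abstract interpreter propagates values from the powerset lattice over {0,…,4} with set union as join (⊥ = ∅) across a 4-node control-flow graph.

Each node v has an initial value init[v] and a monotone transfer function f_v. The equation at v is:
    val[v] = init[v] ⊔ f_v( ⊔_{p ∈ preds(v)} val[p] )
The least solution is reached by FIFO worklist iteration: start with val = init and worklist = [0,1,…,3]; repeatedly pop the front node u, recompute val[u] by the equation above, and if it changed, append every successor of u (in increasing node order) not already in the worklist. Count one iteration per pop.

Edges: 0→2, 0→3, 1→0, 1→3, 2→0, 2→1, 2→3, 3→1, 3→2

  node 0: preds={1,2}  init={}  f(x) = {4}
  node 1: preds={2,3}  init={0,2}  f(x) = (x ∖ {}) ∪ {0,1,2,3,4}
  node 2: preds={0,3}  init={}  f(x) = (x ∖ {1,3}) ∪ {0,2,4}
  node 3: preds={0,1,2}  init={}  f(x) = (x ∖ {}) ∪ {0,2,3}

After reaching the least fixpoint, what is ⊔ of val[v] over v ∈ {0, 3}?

{0,1,2,3,4}

Iteration log — 7 steps:
  step 1. node 0  ⊔preds={0,2}  new={4}  old={}  +wl: 
  step 2. node 1  ⊔preds={}  new={0,1,2,3,4}  old={0,2}  +wl: 0
  step 3. node 2  ⊔preds={4}  new={0,2,4}  old={}  +wl: 1
  step 4. node 3  ⊔preds={0,1,2,3,4}  new={0,1,2,3,4}  old={}  +wl: 2
  step 5. node 0  ⊔preds={0,1,2,3,4}  new={4}  stable
  step 6. node 1  ⊔preds={0,1,2,3,4}  new={0,1,2,3,4}  stable
  step 7. node 2  ⊔preds={0,1,2,3,4}  new={0,2,4}  stable

Least fixpoint reached:
  node 0: {4}
  node 1: {0,1,2,3,4}
  node 2: {0,2,4}
  node 3: {0,1,2,3,4}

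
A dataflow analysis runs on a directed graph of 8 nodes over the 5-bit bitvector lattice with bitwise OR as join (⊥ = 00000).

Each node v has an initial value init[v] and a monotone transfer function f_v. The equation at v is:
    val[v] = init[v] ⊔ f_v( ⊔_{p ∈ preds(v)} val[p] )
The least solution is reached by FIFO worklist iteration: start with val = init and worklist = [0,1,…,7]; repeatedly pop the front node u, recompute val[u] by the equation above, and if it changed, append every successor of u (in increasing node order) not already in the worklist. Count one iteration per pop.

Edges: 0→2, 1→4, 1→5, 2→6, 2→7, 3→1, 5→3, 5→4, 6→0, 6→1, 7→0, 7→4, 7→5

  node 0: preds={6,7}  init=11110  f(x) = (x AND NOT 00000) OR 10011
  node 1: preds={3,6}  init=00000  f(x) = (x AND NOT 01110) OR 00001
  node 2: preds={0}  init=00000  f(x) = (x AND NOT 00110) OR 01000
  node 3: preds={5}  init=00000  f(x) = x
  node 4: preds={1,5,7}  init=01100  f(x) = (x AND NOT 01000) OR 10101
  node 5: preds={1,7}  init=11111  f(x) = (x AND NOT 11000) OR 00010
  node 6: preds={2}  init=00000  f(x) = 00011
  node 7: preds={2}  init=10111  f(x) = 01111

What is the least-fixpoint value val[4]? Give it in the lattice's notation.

Worklist (12 pops):
  #1 pop 0: in=10111 → 11111 (was 11110); enqueue []
  #2 pop 1: in=00000 → 00001 (was 00000); enqueue []
  #3 pop 2: in=11111 → 11001 (was 00000); enqueue []
  #4 pop 3: in=11111 → 11111 (was 00000); enqueue [1]
  #5 pop 4: in=11111 → 11111 (was 01100); enqueue []
  #6 pop 5: in=10111 → 11111 (no change)
  #7 pop 6: in=11001 → 00011 (was 00000); enqueue [0]
  #8 pop 7: in=11001 → 11111 (was 10111); enqueue [4,5]
  #9 pop 1: in=11111 → 10001 (was 00001); enqueue []
  #10 pop 0: in=11111 → 11111 (no change)
  #11 pop 4: in=11111 → 11111 (no change)
  #12 pop 5: in=11111 → 11111 (no change)

Fixpoint:
  val[0] = 11111
  val[1] = 10001
  val[2] = 11001
  val[3] = 11111
  val[4] = 11111
  val[5] = 11111
  val[6] = 00011
  val[7] = 11111

11111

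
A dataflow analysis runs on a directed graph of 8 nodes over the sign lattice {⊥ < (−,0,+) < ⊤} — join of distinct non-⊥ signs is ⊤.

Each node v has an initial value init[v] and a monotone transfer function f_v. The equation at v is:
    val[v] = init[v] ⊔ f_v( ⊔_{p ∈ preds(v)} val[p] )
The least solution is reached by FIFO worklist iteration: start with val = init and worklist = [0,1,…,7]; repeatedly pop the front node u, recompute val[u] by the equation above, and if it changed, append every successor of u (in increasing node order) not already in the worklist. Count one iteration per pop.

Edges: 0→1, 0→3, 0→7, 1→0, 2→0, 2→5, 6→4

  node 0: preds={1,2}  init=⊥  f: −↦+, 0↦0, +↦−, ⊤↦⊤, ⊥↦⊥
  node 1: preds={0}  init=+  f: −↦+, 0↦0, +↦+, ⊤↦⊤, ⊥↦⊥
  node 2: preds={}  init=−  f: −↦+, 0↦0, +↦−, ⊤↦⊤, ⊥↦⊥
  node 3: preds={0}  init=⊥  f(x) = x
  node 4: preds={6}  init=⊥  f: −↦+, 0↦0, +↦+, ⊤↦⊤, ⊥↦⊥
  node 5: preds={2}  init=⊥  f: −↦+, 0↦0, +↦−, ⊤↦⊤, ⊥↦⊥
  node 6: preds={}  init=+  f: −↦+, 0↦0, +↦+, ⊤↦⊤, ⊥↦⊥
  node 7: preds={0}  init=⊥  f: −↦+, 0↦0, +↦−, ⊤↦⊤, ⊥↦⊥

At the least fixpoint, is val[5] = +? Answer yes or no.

yes

Iteration log — 9 steps:
  step 1. node 0  ⊔preds=⊤  new=⊤  old=⊥  +wl: 
  step 2. node 1  ⊔preds=⊤  new=⊤  old=+  +wl: 0
  step 3. node 2  ⊔preds=⊥  new=−  stable
  step 4. node 3  ⊔preds=⊤  new=⊤  old=⊥  +wl: 
  step 5. node 4  ⊔preds=+  new=+  old=⊥  +wl: 
  step 6. node 5  ⊔preds=−  new=+  old=⊥  +wl: 
  step 7. node 6  ⊔preds=⊥  new=+  stable
  step 8. node 7  ⊔preds=⊤  new=⊤  old=⊥  +wl: 
  step 9. node 0  ⊔preds=⊤  new=⊤  stable

Least fixpoint reached:
  node 0: ⊤
  node 1: ⊤
  node 2: −
  node 3: ⊤
  node 4: +
  node 5: +
  node 6: +
  node 7: ⊤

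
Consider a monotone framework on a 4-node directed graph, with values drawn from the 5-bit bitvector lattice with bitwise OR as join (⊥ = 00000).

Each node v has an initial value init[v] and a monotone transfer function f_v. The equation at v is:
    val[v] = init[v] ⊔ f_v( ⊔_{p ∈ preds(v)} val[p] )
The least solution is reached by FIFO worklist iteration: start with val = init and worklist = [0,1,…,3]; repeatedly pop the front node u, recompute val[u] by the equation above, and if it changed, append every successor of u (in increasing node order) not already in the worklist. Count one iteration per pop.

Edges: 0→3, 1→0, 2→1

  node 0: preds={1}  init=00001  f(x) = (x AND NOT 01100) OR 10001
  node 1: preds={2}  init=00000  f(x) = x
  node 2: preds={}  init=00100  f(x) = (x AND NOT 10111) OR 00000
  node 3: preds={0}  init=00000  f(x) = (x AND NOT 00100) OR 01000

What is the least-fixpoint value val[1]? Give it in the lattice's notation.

Trace (5 dequeues):
  [1] u=0 | in 00000 | out 10001 | prev 00001 | push {}
  [2] u=1 | in 00100 | out 00100 | prev 00000 | push {0}
  [3] u=2 | in 00000 | out 00100 | ==
  [4] u=3 | in 10001 | out 11001 | prev 00000 | push {}
  [5] u=0 | in 00100 | out 10001 | ==

Converged values:
  [0] 10001
  [1] 00100
  [2] 00100
  [3] 11001

00100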